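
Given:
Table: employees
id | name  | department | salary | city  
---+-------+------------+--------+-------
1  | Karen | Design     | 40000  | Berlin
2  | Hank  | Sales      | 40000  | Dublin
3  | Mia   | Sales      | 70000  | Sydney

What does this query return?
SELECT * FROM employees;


SELECT * returns all 3 rows with all columns

3 rows:
1, Karen, Design, 40000, Berlin
2, Hank, Sales, 40000, Dublin
3, Mia, Sales, 70000, Sydney


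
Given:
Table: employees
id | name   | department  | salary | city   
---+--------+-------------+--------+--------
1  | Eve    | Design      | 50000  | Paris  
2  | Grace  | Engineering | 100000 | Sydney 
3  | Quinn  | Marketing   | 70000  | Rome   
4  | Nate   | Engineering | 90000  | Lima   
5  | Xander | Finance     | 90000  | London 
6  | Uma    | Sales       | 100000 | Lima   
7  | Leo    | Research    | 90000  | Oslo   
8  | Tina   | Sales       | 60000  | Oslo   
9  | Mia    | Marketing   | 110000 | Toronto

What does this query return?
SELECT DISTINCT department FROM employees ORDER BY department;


All 'department' values (row order): Design, Engineering, Marketing, Engineering, Finance, Sales, Research, Sales, Marketing
Removing duplicates leaves 6 unique value(s).

6 values:
Design
Engineering
Finance
Marketing
Research
Sales


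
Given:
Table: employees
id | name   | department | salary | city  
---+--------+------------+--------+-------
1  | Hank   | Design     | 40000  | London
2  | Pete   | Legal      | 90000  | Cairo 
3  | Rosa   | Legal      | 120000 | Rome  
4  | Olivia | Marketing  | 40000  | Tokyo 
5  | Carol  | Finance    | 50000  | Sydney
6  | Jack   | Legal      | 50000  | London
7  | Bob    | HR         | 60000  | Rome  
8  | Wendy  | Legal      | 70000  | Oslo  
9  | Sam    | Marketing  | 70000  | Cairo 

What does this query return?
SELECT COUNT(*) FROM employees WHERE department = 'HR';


Counting rows where department = 'HR'
  Bob -> MATCH


1


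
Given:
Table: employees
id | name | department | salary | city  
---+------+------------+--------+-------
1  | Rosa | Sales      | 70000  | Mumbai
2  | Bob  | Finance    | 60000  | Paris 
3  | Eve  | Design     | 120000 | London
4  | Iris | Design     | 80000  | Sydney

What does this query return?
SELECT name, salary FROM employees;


Projecting columns: name, salary

4 rows:
Rosa, 70000
Bob, 60000
Eve, 120000
Iris, 80000


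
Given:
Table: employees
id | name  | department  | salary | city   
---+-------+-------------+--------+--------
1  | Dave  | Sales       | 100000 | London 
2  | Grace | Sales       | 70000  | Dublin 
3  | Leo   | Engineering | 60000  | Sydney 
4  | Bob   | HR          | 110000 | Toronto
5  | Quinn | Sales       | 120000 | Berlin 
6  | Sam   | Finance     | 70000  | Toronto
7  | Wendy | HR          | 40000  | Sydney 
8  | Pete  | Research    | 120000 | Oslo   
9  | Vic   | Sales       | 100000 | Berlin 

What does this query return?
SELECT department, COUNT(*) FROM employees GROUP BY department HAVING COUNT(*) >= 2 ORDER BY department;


Groups with count >= 2:
  HR: 2 -> PASS
  Sales: 4 -> PASS
  Engineering: 1 -> filtered out
  Finance: 1 -> filtered out
  Research: 1 -> filtered out


2 groups:
HR, 2
Sales, 4


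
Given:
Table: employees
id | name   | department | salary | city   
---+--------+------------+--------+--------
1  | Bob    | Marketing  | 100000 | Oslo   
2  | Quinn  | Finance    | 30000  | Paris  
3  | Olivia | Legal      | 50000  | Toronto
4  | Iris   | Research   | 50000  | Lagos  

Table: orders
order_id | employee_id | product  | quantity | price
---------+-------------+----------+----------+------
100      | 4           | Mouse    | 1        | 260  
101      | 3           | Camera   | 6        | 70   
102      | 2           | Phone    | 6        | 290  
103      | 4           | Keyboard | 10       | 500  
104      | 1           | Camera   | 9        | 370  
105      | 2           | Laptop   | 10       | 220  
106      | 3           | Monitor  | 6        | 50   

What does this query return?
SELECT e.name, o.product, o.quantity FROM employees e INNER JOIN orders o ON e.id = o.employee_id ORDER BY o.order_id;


Joining employees.id = orders.employee_id:
  employee Iris (id=4) -> order Mouse
  employee Olivia (id=3) -> order Camera
  employee Quinn (id=2) -> order Phone
  employee Iris (id=4) -> order Keyboard
  employee Bob (id=1) -> order Camera
  employee Quinn (id=2) -> order Laptop
  employee Olivia (id=3) -> order Monitor


7 rows:
Iris, Mouse, 1
Olivia, Camera, 6
Quinn, Phone, 6
Iris, Keyboard, 10
Bob, Camera, 9
Quinn, Laptop, 10
Olivia, Monitor, 6


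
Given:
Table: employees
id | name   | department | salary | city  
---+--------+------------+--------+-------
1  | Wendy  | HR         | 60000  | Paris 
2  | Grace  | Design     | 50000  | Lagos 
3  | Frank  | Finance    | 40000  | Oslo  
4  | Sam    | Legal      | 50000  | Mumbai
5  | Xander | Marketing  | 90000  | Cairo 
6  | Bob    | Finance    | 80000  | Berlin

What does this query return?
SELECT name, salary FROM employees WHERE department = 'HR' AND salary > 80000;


Filtering: department = 'HR' AND salary > 80000
Matching: 0 rows

Empty result set (0 rows)


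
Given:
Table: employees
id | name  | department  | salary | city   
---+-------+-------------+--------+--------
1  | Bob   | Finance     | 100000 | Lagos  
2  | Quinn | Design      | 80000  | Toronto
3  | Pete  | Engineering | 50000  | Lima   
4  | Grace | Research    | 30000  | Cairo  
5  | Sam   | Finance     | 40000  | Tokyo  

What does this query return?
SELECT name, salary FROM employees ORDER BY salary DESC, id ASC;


Sorting by salary DESC, then id ASC for ties

5 rows:
Bob, 100000
Quinn, 80000
Pete, 50000
Sam, 40000
Grace, 30000


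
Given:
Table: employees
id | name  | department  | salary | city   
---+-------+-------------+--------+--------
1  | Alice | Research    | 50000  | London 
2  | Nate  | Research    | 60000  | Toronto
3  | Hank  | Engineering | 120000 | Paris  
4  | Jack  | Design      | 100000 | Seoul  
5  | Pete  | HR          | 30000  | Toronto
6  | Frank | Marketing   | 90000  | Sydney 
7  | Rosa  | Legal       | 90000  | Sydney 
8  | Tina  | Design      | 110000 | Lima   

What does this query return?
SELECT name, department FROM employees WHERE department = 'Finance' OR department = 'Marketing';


Filtering: department = 'Finance' OR 'Marketing'
Matching: 1 rows

1 rows:
Frank, Marketing


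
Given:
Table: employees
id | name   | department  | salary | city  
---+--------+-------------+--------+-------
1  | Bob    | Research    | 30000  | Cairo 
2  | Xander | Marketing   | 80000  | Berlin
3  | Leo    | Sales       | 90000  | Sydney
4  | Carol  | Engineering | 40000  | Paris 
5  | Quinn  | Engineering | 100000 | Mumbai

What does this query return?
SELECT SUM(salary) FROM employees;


SUM(salary) = 30000 + 80000 + 90000 + 40000 + 100000 = 340000

340000


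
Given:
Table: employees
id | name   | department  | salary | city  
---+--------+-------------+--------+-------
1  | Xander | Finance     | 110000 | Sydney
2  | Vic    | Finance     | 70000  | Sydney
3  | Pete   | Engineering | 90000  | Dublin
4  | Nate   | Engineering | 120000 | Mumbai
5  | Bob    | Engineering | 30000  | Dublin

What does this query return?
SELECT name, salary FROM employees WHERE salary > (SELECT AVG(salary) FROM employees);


Subquery: AVG(salary) = 84000.0
Filtering: salary > 84000.0
  Xander (110000) -> MATCH
  Pete (90000) -> MATCH
  Nate (120000) -> MATCH


3 rows:
Xander, 110000
Pete, 90000
Nate, 120000


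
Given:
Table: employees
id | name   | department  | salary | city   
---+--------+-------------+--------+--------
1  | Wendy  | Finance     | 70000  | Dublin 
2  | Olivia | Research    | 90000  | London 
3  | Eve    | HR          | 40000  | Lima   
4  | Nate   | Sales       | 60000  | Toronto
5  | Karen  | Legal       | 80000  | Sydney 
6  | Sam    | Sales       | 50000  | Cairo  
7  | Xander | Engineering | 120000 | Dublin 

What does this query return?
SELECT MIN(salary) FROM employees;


Salaries: 70000, 90000, 40000, 60000, 80000, 50000, 120000
MIN = 40000

40000


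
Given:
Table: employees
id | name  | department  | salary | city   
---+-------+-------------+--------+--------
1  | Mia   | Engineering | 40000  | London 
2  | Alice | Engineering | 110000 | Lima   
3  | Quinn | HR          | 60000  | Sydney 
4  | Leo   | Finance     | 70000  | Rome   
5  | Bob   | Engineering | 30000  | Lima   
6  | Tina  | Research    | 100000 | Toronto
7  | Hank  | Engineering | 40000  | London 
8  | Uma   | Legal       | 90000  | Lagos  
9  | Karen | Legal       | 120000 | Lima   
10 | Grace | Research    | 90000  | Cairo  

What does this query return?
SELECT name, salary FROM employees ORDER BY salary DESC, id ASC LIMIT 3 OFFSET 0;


Sort by salary DESC (id ASC tiebreak), then skip 0 and take 3
Rows 1 through 3

3 rows:
Karen, 120000
Alice, 110000
Tina, 100000


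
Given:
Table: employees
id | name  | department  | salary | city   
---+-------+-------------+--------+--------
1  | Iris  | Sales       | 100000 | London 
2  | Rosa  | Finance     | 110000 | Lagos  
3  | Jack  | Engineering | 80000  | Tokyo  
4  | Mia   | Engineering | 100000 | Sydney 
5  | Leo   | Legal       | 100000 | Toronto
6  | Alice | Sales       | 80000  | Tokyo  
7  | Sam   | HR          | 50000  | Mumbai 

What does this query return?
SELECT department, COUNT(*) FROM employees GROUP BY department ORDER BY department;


Assigning each row to its department group:
  Iris -> Sales
  Rosa -> Finance
  Jack -> Engineering
  Mia -> Engineering
  Leo -> Legal
  Alice -> Sales
  Sam -> HR


5 groups:
Engineering, 2
Finance, 1
HR, 1
Legal, 1
Sales, 2


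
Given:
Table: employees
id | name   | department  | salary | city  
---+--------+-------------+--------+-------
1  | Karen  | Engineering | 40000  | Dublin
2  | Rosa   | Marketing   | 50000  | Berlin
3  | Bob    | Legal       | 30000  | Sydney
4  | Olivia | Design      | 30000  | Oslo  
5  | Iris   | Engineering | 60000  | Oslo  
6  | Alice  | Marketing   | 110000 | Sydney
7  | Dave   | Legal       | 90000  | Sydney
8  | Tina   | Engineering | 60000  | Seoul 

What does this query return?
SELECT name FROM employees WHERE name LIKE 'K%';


LIKE 'K%' matches names starting with 'K'
Matching: 1

1 rows:
Karen


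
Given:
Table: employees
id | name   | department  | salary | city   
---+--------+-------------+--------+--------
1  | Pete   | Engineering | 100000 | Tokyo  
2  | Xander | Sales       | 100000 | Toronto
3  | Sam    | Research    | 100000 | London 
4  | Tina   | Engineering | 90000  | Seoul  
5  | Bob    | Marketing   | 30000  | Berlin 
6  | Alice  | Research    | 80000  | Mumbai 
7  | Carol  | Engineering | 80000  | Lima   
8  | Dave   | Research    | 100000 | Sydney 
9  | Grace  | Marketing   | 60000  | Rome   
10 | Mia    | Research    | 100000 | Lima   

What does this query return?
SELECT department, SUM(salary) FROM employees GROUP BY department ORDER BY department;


Summing salary within each department:
  Engineering: 100000 + 90000 + 80000 = 270000
  Marketing: 30000 + 60000 = 90000
  Research: 100000 + 80000 + 100000 + 100000 = 380000
  Sales: 100000 = 100000


4 groups:
Engineering, 270000
Marketing, 90000
Research, 380000
Sales, 100000


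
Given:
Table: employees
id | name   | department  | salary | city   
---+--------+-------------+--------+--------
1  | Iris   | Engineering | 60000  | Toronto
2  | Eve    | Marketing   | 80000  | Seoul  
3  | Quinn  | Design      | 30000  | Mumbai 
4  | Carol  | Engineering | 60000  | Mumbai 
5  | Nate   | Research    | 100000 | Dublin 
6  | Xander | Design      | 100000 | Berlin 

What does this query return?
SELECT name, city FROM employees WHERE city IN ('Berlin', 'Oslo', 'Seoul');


Filtering: city IN ('Berlin', 'Oslo', 'Seoul')
Matching: 2 rows

2 rows:
Eve, Seoul
Xander, Berlin


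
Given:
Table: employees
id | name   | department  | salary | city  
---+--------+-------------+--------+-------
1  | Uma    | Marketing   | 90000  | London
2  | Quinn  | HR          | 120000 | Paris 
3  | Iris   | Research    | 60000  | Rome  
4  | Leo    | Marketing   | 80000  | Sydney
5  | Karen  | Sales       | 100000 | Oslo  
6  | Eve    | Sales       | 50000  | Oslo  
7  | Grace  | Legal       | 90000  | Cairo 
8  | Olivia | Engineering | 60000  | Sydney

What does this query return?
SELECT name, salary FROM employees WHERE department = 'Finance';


Filtering: department = 'Finance'
Matching rows: 0

Empty result set (0 rows)


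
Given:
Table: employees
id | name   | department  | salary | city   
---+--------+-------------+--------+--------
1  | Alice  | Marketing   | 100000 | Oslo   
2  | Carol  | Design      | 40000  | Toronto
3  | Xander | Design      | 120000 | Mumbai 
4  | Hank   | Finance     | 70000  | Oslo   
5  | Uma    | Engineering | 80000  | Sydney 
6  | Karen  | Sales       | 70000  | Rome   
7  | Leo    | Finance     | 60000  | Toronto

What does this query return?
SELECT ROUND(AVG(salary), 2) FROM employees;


SUM(salary) = 540000
COUNT = 7
ROUND(AVG, 2) = ROUND(540000 / 7, 2) = 77142.86

77142.86


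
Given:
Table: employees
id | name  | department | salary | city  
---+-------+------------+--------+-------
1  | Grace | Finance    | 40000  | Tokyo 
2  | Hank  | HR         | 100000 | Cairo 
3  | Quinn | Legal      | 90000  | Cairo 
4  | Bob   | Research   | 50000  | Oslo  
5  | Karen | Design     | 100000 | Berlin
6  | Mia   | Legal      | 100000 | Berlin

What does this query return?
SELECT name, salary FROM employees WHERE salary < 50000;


Filtering: salary < 50000
Matching: 1 rows

1 rows:
Grace, 40000


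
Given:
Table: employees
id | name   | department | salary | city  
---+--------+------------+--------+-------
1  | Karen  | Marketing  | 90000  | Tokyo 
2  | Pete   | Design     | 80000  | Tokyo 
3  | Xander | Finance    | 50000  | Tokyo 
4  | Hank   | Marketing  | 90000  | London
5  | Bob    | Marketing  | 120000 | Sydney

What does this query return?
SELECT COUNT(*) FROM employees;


COUNT(*) counts all rows

5


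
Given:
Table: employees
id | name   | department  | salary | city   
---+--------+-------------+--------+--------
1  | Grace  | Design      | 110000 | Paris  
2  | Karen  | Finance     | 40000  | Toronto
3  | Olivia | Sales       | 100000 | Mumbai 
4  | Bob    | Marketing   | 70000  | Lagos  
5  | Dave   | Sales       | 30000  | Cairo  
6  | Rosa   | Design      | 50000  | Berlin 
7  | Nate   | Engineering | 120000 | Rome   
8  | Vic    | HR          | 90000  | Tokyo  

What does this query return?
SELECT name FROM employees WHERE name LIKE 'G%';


LIKE 'G%' matches names starting with 'G'
Matching: 1

1 rows:
Grace


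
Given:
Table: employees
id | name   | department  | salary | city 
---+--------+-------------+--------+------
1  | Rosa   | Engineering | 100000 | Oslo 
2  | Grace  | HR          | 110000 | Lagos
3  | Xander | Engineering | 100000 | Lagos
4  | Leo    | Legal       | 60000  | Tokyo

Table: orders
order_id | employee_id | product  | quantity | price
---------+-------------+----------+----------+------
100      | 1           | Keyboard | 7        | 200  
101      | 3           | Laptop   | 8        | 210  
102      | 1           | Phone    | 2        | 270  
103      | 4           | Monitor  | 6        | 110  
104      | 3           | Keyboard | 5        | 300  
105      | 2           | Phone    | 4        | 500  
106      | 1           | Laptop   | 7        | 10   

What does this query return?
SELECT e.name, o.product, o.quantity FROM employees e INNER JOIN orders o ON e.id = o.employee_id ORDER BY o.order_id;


Joining employees.id = orders.employee_id:
  employee Rosa (id=1) -> order Keyboard
  employee Xander (id=3) -> order Laptop
  employee Rosa (id=1) -> order Phone
  employee Leo (id=4) -> order Monitor
  employee Xander (id=3) -> order Keyboard
  employee Grace (id=2) -> order Phone
  employee Rosa (id=1) -> order Laptop


7 rows:
Rosa, Keyboard, 7
Xander, Laptop, 8
Rosa, Phone, 2
Leo, Monitor, 6
Xander, Keyboard, 5
Grace, Phone, 4
Rosa, Laptop, 7


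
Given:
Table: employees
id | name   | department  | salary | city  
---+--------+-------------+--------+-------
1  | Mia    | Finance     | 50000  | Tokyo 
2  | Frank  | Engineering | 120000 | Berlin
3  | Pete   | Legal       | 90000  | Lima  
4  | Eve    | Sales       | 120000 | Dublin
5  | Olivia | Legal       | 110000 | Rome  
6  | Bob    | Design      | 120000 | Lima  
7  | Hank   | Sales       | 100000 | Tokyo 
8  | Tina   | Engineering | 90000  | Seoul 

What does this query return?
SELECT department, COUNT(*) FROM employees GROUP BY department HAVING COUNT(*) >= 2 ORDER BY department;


Groups with count >= 2:
  Engineering: 2 -> PASS
  Legal: 2 -> PASS
  Sales: 2 -> PASS
  Design: 1 -> filtered out
  Finance: 1 -> filtered out


3 groups:
Engineering, 2
Legal, 2
Sales, 2


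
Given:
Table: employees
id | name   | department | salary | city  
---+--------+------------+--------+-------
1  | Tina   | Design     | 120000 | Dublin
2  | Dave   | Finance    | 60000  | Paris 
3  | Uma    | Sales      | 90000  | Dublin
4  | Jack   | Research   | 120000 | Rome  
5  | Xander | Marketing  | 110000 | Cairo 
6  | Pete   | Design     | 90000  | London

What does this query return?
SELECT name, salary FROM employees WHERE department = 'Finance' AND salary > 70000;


Filtering: department = 'Finance' AND salary > 70000
Matching: 0 rows

Empty result set (0 rows)


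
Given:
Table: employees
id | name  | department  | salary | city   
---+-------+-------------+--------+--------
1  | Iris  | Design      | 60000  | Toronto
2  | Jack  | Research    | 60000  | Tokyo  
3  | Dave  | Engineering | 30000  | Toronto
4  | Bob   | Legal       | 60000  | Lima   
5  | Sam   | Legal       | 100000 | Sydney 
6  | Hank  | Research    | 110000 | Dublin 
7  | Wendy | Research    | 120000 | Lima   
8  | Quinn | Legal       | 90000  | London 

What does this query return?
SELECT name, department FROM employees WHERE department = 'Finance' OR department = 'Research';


Filtering: department = 'Finance' OR 'Research'
Matching: 3 rows

3 rows:
Jack, Research
Hank, Research
Wendy, Research


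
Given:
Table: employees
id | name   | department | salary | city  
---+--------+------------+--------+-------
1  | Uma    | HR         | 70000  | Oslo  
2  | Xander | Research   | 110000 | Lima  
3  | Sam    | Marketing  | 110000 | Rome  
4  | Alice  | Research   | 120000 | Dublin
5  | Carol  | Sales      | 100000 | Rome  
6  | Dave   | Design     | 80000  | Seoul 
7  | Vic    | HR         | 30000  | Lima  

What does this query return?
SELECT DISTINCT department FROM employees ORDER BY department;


All 'department' values (row order): HR, Research, Marketing, Research, Sales, Design, HR
Removing duplicates leaves 5 unique value(s).

5 values:
Design
HR
Marketing
Research
Sales


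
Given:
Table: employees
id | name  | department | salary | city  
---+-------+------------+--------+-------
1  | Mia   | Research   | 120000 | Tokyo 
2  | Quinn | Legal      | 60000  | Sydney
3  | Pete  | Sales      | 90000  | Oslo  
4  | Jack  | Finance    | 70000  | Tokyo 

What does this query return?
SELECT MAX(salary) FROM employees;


Salaries: 120000, 60000, 90000, 70000
MAX = 120000

120000


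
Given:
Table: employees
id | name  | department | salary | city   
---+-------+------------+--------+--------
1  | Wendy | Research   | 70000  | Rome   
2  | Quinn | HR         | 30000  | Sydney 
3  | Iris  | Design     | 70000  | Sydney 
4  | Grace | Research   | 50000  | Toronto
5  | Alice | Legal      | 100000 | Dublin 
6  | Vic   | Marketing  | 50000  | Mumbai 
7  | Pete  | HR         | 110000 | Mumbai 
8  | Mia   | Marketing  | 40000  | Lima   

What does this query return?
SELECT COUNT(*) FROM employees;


COUNT(*) counts all rows

8


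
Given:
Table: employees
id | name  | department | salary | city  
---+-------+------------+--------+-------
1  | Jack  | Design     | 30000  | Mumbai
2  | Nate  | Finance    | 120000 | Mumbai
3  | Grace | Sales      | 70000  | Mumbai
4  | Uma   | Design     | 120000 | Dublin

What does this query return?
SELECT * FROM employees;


SELECT * returns all 4 rows with all columns

4 rows:
1, Jack, Design, 30000, Mumbai
2, Nate, Finance, 120000, Mumbai
3, Grace, Sales, 70000, Mumbai
4, Uma, Design, 120000, Dublin


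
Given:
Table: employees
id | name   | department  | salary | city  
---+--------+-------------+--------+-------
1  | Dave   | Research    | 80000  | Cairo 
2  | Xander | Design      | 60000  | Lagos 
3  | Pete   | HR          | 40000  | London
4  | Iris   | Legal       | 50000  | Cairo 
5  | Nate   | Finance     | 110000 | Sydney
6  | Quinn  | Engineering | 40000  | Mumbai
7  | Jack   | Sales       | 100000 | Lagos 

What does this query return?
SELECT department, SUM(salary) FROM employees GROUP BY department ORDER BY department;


Summing salary within each department:
  Design: 60000 = 60000
  Engineering: 40000 = 40000
  Finance: 110000 = 110000
  HR: 40000 = 40000
  Legal: 50000 = 50000
  Research: 80000 = 80000
  Sales: 100000 = 100000


7 groups:
Design, 60000
Engineering, 40000
Finance, 110000
HR, 40000
Legal, 50000
Research, 80000
Sales, 100000


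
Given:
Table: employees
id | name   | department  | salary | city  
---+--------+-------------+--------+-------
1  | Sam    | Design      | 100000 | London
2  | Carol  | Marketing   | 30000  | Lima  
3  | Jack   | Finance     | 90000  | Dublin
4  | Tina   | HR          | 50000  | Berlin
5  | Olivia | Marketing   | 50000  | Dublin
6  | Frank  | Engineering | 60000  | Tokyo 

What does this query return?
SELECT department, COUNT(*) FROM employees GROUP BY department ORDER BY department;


Assigning each row to its department group:
  Sam -> Design
  Carol -> Marketing
  Jack -> Finance
  Tina -> HR
  Olivia -> Marketing
  Frank -> Engineering


5 groups:
Design, 1
Engineering, 1
Finance, 1
HR, 1
Marketing, 2


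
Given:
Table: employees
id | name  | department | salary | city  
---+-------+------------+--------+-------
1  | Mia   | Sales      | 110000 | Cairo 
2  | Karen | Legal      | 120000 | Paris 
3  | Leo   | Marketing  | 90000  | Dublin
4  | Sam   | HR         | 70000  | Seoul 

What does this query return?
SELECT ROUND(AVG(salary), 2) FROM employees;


SUM(salary) = 390000
COUNT = 4
ROUND(AVG, 2) = ROUND(390000 / 4, 2) = 97500.0

97500.0


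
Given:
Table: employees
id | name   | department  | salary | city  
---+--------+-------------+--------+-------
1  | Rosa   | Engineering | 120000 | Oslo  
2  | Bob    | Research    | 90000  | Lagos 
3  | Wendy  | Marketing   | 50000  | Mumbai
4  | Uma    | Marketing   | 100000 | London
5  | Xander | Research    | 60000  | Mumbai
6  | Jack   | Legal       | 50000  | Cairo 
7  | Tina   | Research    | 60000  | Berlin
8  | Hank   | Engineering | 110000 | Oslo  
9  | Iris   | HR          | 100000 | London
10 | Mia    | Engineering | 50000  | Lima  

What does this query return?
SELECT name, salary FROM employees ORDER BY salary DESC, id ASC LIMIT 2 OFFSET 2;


Sort by salary DESC (id ASC tiebreak), then skip 2 and take 2
Rows 3 through 4

2 rows:
Uma, 100000
Iris, 100000


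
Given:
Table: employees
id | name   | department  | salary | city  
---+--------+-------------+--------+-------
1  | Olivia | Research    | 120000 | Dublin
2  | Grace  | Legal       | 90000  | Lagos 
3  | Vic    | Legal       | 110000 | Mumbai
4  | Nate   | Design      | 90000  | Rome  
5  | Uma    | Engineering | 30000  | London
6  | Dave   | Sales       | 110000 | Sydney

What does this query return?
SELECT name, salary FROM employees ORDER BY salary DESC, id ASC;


Sorting by salary DESC, then id ASC for ties

6 rows:
Olivia, 120000
Vic, 110000
Dave, 110000
Grace, 90000
Nate, 90000
Uma, 30000


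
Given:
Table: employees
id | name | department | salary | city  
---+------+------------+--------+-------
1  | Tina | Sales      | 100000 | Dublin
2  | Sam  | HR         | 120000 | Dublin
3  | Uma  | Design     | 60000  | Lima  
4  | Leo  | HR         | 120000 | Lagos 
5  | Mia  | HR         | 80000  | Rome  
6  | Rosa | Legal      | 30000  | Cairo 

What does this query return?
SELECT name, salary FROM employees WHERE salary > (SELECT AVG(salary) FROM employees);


Subquery: AVG(salary) = 85000.0
Filtering: salary > 85000.0
  Tina (100000) -> MATCH
  Sam (120000) -> MATCH
  Leo (120000) -> MATCH


3 rows:
Tina, 100000
Sam, 120000
Leo, 120000


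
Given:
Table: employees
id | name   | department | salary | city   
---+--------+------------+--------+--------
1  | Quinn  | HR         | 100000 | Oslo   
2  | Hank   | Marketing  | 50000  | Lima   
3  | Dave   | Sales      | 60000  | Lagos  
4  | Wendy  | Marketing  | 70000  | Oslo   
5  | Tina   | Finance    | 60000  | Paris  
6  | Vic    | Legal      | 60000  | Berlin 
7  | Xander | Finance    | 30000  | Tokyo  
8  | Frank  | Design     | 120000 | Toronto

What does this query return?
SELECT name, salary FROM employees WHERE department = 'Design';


Filtering: department = 'Design'
Matching rows: 1

1 rows:
Frank, 120000


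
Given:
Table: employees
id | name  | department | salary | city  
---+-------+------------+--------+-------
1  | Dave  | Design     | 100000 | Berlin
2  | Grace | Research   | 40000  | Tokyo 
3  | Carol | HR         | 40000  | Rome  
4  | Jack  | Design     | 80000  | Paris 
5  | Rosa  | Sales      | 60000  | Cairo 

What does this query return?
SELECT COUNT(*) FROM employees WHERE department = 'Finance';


Counting rows where department = 'Finance'


0


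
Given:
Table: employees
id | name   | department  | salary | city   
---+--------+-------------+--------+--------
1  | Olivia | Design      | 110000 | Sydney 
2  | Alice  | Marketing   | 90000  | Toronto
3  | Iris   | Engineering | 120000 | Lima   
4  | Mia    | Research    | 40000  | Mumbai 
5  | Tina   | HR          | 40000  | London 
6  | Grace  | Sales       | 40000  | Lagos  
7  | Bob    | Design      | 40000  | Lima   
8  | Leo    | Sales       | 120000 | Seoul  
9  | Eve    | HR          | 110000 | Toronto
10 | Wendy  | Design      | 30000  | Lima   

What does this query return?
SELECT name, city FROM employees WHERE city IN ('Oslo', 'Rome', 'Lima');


Filtering: city IN ('Oslo', 'Rome', 'Lima')
Matching: 3 rows

3 rows:
Iris, Lima
Bob, Lima
Wendy, Lima


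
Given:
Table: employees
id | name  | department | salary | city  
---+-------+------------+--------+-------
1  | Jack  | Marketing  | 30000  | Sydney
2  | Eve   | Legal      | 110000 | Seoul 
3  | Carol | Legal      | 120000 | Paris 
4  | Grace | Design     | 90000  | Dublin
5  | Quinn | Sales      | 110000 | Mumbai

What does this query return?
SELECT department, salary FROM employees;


Projecting columns: department, salary

5 rows:
Marketing, 30000
Legal, 110000
Legal, 120000
Design, 90000
Sales, 110000


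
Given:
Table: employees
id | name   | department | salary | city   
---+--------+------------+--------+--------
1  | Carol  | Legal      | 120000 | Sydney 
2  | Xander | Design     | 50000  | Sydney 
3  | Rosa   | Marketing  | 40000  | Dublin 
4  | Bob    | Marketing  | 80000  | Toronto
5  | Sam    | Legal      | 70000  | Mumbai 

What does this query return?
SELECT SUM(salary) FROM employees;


SUM(salary) = 120000 + 50000 + 40000 + 80000 + 70000 = 360000

360000


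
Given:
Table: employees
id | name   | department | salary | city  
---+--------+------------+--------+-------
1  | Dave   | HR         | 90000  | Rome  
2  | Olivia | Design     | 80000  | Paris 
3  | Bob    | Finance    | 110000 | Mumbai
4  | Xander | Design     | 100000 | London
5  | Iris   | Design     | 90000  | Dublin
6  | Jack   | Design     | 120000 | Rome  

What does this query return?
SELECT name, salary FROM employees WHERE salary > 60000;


Filtering: salary > 60000
Matching: 6 rows

6 rows:
Dave, 90000
Olivia, 80000
Bob, 110000
Xander, 100000
Iris, 90000
Jack, 120000


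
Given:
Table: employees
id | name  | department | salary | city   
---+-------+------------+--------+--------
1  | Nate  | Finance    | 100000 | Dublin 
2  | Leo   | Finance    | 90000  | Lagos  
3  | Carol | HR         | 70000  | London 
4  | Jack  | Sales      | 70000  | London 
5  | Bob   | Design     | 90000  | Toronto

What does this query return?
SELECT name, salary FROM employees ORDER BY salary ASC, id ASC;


Sorting by salary ASC, then id ASC for ties

5 rows:
Carol, 70000
Jack, 70000
Leo, 90000
Bob, 90000
Nate, 100000


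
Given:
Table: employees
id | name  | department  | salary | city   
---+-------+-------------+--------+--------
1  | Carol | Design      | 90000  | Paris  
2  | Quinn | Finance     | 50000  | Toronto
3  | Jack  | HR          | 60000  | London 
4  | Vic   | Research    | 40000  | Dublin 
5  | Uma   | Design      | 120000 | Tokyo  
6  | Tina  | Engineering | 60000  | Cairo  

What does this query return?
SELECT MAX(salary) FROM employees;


Salaries: 90000, 50000, 60000, 40000, 120000, 60000
MAX = 120000

120000


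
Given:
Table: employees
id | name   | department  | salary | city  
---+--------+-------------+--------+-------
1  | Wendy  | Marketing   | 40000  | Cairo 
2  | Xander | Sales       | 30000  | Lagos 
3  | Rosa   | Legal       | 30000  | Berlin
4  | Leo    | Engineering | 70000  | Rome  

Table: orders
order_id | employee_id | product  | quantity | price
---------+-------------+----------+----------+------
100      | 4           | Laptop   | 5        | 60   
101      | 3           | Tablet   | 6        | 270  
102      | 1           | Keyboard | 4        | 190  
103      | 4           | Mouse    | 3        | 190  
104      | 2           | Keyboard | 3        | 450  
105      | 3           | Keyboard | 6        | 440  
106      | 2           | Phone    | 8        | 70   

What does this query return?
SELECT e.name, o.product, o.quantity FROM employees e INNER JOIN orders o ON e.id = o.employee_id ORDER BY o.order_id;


Joining employees.id = orders.employee_id:
  employee Leo (id=4) -> order Laptop
  employee Rosa (id=3) -> order Tablet
  employee Wendy (id=1) -> order Keyboard
  employee Leo (id=4) -> order Mouse
  employee Xander (id=2) -> order Keyboard
  employee Rosa (id=3) -> order Keyboard
  employee Xander (id=2) -> order Phone


7 rows:
Leo, Laptop, 5
Rosa, Tablet, 6
Wendy, Keyboard, 4
Leo, Mouse, 3
Xander, Keyboard, 3
Rosa, Keyboard, 6
Xander, Phone, 8


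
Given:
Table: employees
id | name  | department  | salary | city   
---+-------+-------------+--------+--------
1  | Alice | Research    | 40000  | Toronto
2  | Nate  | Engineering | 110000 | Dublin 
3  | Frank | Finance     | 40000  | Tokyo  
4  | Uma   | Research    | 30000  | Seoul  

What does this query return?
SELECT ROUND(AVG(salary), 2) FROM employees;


SUM(salary) = 220000
COUNT = 4
ROUND(AVG, 2) = ROUND(220000 / 4, 2) = 55000.0

55000.0


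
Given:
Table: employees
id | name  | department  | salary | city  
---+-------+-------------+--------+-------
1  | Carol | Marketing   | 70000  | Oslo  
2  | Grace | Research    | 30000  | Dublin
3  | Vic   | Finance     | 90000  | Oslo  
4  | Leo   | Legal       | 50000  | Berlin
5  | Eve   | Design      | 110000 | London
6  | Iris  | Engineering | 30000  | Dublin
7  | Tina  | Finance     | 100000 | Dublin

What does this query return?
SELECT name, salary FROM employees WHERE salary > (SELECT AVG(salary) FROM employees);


Subquery: AVG(salary) = 68571.43
Filtering: salary > 68571.43
  Carol (70000) -> MATCH
  Vic (90000) -> MATCH
  Eve (110000) -> MATCH
  Tina (100000) -> MATCH


4 rows:
Carol, 70000
Vic, 90000
Eve, 110000
Tina, 100000


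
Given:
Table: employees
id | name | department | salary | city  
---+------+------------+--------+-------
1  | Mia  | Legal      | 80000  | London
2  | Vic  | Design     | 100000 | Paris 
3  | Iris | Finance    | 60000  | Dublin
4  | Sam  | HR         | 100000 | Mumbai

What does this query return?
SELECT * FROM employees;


SELECT * returns all 4 rows with all columns

4 rows:
1, Mia, Legal, 80000, London
2, Vic, Design, 100000, Paris
3, Iris, Finance, 60000, Dublin
4, Sam, HR, 100000, Mumbai


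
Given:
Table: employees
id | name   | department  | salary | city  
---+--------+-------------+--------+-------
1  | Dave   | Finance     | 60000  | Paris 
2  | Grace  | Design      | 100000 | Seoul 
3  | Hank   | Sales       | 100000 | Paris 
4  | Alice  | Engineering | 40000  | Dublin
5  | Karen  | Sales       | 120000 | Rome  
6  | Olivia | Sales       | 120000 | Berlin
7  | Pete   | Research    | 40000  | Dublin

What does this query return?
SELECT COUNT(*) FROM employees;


COUNT(*) counts all rows

7


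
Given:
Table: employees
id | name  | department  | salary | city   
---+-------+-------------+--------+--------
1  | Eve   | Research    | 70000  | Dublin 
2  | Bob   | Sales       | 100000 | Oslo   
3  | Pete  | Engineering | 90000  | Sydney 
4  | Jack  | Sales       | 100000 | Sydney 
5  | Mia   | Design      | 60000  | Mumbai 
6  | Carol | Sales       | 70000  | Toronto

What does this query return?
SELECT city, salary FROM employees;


Projecting columns: city, salary

6 rows:
Dublin, 70000
Oslo, 100000
Sydney, 90000
Sydney, 100000
Mumbai, 60000
Toronto, 70000


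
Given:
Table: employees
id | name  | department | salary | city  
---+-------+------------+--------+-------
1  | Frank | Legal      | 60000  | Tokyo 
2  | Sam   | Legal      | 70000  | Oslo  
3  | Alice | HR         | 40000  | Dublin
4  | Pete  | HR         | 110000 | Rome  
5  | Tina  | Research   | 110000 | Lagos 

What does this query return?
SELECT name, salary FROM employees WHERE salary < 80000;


Filtering: salary < 80000
Matching: 3 rows

3 rows:
Frank, 60000
Sam, 70000
Alice, 40000


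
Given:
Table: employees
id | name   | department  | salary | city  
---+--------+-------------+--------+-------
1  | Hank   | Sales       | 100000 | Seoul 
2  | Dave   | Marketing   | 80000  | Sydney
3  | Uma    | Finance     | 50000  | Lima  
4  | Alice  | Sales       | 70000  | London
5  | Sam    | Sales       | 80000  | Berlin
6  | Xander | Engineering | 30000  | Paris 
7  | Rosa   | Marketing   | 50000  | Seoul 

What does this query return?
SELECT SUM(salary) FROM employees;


SUM(salary) = 100000 + 80000 + 50000 + 70000 + 80000 + 30000 + 50000 = 460000

460000


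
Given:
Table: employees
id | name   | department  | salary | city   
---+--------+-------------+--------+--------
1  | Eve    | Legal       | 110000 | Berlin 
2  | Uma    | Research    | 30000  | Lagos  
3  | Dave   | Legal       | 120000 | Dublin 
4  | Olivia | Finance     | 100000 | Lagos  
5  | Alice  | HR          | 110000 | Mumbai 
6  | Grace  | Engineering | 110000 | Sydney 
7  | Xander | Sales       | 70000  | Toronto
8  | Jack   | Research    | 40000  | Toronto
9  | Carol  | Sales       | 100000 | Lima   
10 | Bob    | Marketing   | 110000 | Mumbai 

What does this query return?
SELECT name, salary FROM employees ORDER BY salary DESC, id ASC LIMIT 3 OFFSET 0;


Sort by salary DESC (id ASC tiebreak), then skip 0 and take 3
Rows 1 through 3

3 rows:
Dave, 120000
Eve, 110000
Alice, 110000


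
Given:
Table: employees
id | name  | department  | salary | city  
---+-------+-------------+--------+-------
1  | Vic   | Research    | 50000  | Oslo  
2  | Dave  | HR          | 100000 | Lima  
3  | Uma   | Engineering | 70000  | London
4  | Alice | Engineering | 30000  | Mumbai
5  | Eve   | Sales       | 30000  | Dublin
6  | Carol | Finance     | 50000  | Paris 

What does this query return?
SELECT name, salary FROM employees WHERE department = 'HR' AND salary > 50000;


Filtering: department = 'HR' AND salary > 50000
Matching: 1 rows

1 rows:
Dave, 100000


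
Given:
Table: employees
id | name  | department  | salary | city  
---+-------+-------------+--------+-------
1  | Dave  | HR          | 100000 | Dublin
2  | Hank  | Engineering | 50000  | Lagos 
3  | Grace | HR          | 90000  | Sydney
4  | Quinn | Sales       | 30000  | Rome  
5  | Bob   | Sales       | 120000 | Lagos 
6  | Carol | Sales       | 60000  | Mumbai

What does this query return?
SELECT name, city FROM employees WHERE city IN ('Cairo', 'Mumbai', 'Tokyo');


Filtering: city IN ('Cairo', 'Mumbai', 'Tokyo')
Matching: 1 rows

1 rows:
Carol, Mumbai


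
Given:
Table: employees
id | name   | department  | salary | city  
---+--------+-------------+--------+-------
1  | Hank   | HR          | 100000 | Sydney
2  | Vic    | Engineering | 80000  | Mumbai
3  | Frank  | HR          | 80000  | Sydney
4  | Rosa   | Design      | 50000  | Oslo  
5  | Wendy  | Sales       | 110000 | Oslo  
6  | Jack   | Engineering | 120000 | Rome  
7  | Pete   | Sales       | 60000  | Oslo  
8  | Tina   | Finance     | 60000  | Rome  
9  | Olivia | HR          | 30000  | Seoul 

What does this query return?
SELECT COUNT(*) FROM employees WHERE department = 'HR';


Counting rows where department = 'HR'
  Hank -> MATCH
  Frank -> MATCH
  Olivia -> MATCH


3


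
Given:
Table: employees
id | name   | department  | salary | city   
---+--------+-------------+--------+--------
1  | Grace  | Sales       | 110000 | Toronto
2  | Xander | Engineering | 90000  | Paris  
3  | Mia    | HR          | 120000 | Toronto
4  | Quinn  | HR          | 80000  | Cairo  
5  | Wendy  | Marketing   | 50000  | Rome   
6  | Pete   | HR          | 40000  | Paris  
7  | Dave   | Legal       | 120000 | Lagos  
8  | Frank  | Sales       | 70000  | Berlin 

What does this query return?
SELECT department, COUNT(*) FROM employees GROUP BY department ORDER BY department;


Assigning each row to its department group:
  Grace -> Sales
  Xander -> Engineering
  Mia -> HR
  Quinn -> HR
  Wendy -> Marketing
  Pete -> HR
  Dave -> Legal
  Frank -> Sales


5 groups:
Engineering, 1
HR, 3
Legal, 1
Marketing, 1
Sales, 2


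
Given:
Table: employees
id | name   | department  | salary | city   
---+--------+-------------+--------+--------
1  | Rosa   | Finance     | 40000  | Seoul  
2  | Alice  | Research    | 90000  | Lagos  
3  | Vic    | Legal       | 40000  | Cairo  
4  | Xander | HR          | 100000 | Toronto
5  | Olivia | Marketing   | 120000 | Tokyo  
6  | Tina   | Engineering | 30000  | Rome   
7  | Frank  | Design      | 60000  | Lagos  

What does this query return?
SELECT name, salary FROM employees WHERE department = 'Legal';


Filtering: department = 'Legal'
Matching rows: 1

1 rows:
Vic, 40000


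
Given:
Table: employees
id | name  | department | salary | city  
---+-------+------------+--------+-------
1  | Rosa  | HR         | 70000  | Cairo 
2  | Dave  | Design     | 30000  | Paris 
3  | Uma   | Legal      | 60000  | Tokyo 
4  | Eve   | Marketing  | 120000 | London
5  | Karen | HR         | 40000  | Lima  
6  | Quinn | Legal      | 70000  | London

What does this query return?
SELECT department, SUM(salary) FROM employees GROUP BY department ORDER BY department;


Summing salary within each department:
  Design: 30000 = 30000
  HR: 70000 + 40000 = 110000
  Legal: 60000 + 70000 = 130000
  Marketing: 120000 = 120000


4 groups:
Design, 30000
HR, 110000
Legal, 130000
Marketing, 120000


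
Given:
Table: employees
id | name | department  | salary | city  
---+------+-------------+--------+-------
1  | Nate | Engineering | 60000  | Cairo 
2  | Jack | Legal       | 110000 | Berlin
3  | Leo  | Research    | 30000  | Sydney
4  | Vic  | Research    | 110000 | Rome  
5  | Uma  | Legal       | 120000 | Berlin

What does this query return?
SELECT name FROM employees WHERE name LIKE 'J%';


LIKE 'J%' matches names starting with 'J'
Matching: 1

1 rows:
Jack


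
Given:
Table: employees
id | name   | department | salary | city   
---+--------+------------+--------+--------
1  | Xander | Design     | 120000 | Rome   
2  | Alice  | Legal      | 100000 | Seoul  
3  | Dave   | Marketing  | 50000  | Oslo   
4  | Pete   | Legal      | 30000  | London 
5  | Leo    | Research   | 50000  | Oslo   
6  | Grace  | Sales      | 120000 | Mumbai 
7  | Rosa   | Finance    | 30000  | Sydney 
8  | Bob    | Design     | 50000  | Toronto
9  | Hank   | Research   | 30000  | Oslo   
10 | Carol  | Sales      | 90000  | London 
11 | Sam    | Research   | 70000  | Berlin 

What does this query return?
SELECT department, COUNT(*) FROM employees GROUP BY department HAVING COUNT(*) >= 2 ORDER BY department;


Groups with count >= 2:
  Design: 2 -> PASS
  Legal: 2 -> PASS
  Research: 3 -> PASS
  Sales: 2 -> PASS
  Finance: 1 -> filtered out
  Marketing: 1 -> filtered out


4 groups:
Design, 2
Legal, 2
Research, 3
Sales, 2
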